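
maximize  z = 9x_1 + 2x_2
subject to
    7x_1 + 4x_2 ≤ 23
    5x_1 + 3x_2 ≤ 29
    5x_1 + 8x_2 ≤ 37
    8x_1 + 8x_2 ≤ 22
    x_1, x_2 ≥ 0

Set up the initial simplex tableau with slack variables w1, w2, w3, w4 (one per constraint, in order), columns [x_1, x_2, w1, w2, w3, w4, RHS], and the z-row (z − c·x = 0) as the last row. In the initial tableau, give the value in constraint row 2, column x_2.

3

Constraint 2 has coefficient 3 on x_2.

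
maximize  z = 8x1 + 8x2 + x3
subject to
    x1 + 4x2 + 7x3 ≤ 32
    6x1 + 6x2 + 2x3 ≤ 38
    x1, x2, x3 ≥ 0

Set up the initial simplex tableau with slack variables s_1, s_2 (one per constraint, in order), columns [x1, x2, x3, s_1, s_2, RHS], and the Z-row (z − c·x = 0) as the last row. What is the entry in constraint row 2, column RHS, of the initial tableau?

The RHS of constraint 2 is b_2 = 38.

38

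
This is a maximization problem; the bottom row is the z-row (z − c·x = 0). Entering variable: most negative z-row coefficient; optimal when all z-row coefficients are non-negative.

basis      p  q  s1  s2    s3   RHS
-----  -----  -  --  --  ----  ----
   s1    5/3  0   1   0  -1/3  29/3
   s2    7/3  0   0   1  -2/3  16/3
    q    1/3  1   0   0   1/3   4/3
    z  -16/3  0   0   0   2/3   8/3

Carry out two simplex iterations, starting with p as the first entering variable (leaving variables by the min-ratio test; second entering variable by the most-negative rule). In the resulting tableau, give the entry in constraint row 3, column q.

Ratio test on column p — row 1: (29/3)/(5/3) = 29/5; row 2: (16/3)/(7/3) = 16/7; row 3: (4/3)/(1/3) = 4. Minimum is 16/7 at row 2 (s2 leaves); pivot element 7/3.
Divide row 2 by 7/3; eliminate column p from the other rows.
Second iteration: most negative z-row entry is -6/7 in column s3, so s3 enters.
Ratio test on column s3 — row 1: (41/7)/(1/7) = 41; row 2: entry -2/7 ≤ 0; row 3: (4/7)/(3/7) = 4/3. Minimum is 4/3 at row 3 (q leaves); pivot element 3/7.
Divide row 3 by 3/7; eliminate column s3 from the other rows.
After both pivots, the entry at constraint row 3, column q is 7/3.

7/3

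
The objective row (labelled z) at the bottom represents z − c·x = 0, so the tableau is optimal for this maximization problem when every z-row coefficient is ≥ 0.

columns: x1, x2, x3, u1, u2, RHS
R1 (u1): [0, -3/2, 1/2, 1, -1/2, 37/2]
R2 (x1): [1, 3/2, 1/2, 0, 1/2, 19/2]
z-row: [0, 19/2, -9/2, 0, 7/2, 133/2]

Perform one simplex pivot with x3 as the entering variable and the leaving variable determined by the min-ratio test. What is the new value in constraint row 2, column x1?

2

Ratio test on column x3 — row 1: (37/2)/(1/2) = 37; row 2: (19/2)/(1/2) = 19. Minimum is 19 at row 2 (x1 leaves); pivot element 1/2.
Divide row 2 by 1/2; eliminate column x3 from the other rows.
In the new row 2, the x1 entry is the old entry divided by the pivot: 1/(1/2) = 2.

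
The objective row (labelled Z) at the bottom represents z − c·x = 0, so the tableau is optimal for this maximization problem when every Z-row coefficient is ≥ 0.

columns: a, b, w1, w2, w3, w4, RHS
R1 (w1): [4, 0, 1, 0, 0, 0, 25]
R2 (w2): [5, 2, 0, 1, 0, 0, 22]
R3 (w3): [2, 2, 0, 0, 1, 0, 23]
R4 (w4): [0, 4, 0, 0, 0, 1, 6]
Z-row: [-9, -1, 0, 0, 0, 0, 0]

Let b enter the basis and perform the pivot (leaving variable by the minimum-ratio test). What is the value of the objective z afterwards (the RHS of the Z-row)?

3/2

Ratio test on column b — row 1: entry 0 ≤ 0; row 2: 22/2 = 11; row 3: 23/2 = 23/2; row 4: 6/4 = 3/2. Minimum is 3/2 at row 4 (w4 leaves); pivot element 4.
Pivot on row 4; the Z-row RHS becomes 0 − (-1)·(3/2) = 3/2.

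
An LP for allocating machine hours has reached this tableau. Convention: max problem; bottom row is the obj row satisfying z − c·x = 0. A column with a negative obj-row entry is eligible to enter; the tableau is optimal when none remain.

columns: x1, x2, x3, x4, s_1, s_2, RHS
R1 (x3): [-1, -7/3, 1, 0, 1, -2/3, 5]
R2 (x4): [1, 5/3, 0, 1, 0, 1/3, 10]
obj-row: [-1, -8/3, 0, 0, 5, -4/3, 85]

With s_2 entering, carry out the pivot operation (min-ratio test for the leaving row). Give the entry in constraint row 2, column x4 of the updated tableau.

Ratio test on column s_2 — row 1: entry -2/3 ≤ 0; row 2: 10/(1/3) = 30. Minimum is 30 at row 2 (x4 leaves); pivot element 1/3.
Divide row 2 by 1/3; eliminate column s_2 from the other rows.
In the new row 2, the x4 entry is the old entry divided by the pivot: 1/(1/3) = 3.

3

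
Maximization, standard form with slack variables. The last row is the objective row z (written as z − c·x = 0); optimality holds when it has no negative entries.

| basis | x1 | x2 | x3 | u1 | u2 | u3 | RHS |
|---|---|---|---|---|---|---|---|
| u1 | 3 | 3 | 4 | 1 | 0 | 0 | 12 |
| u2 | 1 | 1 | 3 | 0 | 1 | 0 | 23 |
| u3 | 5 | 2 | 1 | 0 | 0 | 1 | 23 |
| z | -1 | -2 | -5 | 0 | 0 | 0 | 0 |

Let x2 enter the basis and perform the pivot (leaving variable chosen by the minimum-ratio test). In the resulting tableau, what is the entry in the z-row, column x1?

1

Ratio test on column x2 — row 1: 12/3 = 4; row 2: 23/1 = 23; row 3: 23/2 = 23/2. Minimum is 4 at row 1 (u1 leaves); pivot element 3.
Divide row 1 by 3; eliminate column x2 from the other rows.
z-row update in column x1: -1 − (-2)·1 = 1.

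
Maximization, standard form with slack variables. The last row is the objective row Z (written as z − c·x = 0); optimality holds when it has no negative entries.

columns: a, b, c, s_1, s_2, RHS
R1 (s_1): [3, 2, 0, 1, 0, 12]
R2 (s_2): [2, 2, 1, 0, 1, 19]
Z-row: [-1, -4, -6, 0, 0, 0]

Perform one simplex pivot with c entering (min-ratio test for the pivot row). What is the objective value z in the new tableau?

Ratio test on column c — row 1: entry 0 ≤ 0; row 2: 19/1 = 19. Minimum is 19 at row 2 (s_2 leaves); pivot element 1.
Pivot on row 2; the Z-row RHS becomes 0 − (-6)·19 = 114.

114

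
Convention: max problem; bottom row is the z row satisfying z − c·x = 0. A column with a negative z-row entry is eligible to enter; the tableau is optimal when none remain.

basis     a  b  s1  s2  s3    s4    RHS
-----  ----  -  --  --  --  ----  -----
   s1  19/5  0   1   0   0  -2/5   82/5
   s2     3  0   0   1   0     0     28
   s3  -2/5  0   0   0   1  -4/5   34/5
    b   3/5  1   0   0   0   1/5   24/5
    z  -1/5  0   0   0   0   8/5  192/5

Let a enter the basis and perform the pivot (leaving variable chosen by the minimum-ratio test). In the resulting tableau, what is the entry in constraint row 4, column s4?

5/19

Ratio test on column a — row 1: (82/5)/(19/5) = 82/19; row 2: 28/3 = 28/3; row 3: entry -2/5 ≤ 0; row 4: (24/5)/(3/5) = 8. Minimum is 82/19 at row 1 (s1 leaves); pivot element 19/5.
Divide row 1 by 19/5; eliminate column a from the other rows.
Row 4 update in column s4: 1/5 − (3/5)·(-2/19) = 5/19.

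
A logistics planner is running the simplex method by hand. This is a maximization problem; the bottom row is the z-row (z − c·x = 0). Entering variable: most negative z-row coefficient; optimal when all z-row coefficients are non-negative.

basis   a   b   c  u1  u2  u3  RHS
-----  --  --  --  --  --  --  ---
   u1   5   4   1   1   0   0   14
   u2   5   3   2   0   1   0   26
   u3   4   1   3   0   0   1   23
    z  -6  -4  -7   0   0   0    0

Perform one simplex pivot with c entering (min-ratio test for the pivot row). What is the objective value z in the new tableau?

161/3

Ratio test on column c — row 1: 14/1 = 14; row 2: 26/2 = 13; row 3: 23/3 = 23/3. Minimum is 23/3 at row 3 (u3 leaves); pivot element 3.
Pivot on row 3; the z-row RHS becomes 0 − (-7)·(23/3) = 161/3.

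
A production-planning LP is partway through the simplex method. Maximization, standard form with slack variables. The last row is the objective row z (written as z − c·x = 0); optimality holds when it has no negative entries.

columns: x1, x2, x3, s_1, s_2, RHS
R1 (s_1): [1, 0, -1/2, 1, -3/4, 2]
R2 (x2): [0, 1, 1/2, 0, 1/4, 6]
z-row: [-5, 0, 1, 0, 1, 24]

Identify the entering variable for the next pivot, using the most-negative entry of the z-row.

x1

Negative z-row entries: x1: -5.
The most negative is -5 in column x1, so x1 enters.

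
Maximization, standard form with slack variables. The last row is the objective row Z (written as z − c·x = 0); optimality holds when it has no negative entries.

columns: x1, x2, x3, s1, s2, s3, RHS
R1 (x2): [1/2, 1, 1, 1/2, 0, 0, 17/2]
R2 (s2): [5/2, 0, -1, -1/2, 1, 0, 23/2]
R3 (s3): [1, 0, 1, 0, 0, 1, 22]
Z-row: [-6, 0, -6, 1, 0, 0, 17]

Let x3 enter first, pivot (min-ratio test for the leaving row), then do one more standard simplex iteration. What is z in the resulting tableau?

Ratio test on column x3 — row 1: (17/2)/1 = 17/2; row 2: entry -1 ≤ 0; row 3: 22/1 = 22. Minimum is 17/2 at row 1 (x2 leaves); pivot element 1.
Pivot on row 1; the Z-row RHS becomes 17 − (-6)·(17/2) = 68.
Next entering variable (most negative Z-row entry -3): x1.
Ratio test on column x1 — row 1: (17/2)/(1/2) = 17; row 2: 20/3 = 20/3; row 3: (27/2)/(1/2) = 27. Minimum is 20/3 at row 2 (s2 leaves); pivot element 3.
After the second pivot the Z-row RHS is 68 − (-3)·(20/3) = 88.

88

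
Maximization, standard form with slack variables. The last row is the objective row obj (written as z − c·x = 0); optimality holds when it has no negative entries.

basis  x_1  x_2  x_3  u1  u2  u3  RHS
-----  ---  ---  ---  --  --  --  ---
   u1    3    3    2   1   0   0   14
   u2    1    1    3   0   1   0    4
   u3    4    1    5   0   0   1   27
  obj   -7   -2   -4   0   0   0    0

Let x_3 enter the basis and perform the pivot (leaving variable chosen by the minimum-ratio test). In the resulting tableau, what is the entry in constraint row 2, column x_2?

1/3

Ratio test on column x_3 — row 1: 14/2 = 7; row 2: 4/3 = 4/3; row 3: 27/5 = 27/5. Minimum is 4/3 at row 2 (u2 leaves); pivot element 3.
Divide row 2 by 3; eliminate column x_3 from the other rows.
In the new row 2, the x_2 entry is the old entry divided by the pivot: 1/3 = 1/3.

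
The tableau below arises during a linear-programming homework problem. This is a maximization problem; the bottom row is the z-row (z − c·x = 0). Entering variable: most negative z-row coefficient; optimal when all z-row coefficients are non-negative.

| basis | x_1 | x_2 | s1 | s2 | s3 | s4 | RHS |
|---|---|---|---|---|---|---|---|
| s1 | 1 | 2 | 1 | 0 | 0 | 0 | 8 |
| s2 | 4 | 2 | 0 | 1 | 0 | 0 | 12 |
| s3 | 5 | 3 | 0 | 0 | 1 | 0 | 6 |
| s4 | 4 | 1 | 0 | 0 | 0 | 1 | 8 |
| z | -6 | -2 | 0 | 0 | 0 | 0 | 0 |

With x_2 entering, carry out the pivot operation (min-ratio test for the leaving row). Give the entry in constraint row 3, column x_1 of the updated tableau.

5/3

Ratio test on column x_2 — row 1: 8/2 = 4; row 2: 12/2 = 6; row 3: 6/3 = 2; row 4: 8/1 = 8. Minimum is 2 at row 3 (s3 leaves); pivot element 3.
Divide row 3 by 3; eliminate column x_2 from the other rows.
In the new row 3, the x_1 entry is the old entry divided by the pivot: 5/3 = 5/3.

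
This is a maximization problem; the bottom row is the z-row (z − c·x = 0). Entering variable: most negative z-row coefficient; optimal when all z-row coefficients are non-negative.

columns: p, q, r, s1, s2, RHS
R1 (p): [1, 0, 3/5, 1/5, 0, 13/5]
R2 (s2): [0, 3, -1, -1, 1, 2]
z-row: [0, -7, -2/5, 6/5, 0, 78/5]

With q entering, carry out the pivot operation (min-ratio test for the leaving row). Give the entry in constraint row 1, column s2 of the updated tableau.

0

Ratio test on column q — row 1: entry 0 ≤ 0; row 2: 2/3 = 2/3. Minimum is 2/3 at row 2 (s2 leaves); pivot element 3.
Divide row 2 by 3; eliminate column q from the other rows.
Row 1 update in column s2: 0 − 0·(1/3) = 0.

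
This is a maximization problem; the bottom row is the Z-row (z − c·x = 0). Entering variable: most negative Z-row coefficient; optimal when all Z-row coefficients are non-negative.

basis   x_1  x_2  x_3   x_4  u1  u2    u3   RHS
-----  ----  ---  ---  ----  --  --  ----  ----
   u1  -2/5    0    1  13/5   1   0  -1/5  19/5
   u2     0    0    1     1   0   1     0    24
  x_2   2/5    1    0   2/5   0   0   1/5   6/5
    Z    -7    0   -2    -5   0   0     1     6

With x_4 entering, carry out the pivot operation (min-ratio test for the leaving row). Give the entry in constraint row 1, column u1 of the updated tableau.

5/13

Ratio test on column x_4 — row 1: (19/5)/(13/5) = 19/13; row 2: 24/1 = 24; row 3: (6/5)/(2/5) = 3. Minimum is 19/13 at row 1 (u1 leaves); pivot element 13/5.
Divide row 1 by 13/5; eliminate column x_4 from the other rows.
In the new row 1, the u1 entry is the old entry divided by the pivot: 1/(13/5) = 5/13.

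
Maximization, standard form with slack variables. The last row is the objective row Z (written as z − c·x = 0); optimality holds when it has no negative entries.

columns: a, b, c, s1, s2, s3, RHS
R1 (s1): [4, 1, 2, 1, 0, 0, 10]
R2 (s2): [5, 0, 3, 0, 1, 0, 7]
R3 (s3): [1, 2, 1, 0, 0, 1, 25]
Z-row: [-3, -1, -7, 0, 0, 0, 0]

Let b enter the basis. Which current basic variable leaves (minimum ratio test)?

s1

Column b entries and ratios — s1: 10/1 = 10; s2: 0 ≤ 0, skip; s3: 25/2 = 25/2.
Smallest ratio is 10 in the row of s1, so s1 leaves.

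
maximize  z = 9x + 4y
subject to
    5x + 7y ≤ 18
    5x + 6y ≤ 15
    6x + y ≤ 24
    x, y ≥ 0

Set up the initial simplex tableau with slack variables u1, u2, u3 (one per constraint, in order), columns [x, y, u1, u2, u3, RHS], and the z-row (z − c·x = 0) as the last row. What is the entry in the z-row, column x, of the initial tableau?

The z-row carries the negated objective coefficients: the x entry is -9.

-9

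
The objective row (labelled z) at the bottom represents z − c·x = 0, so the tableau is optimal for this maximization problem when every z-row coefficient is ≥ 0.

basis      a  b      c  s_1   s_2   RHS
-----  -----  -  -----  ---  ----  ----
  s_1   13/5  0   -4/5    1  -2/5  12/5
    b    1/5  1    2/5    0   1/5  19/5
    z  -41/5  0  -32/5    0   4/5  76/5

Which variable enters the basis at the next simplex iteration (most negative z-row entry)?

a

Negative z-row entries: a: -41/5, c: -32/5.
The most negative is -41/5 in column a, so a enters.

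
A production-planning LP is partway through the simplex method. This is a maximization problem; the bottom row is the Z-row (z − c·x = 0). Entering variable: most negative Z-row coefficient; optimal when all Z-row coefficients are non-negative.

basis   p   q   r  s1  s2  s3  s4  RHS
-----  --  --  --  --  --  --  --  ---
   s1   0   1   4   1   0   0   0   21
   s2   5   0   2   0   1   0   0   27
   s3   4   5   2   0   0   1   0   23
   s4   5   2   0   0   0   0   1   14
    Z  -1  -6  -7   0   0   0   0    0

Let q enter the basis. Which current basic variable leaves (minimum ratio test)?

s3

Column q entries and ratios — s1: 21/1 = 21; s2: 0 ≤ 0, skip; s3: 23/5 = 23/5; s4: 14/2 = 7.
Smallest ratio is 23/5 in the row of s3, so s3 leaves.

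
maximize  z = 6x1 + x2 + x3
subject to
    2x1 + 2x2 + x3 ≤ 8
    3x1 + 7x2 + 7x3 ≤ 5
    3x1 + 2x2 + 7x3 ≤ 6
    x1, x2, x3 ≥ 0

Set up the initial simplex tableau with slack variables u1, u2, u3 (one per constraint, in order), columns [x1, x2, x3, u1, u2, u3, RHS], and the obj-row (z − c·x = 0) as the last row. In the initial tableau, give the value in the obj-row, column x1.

-6

The obj-row carries the negated objective coefficients: the x1 entry is -6.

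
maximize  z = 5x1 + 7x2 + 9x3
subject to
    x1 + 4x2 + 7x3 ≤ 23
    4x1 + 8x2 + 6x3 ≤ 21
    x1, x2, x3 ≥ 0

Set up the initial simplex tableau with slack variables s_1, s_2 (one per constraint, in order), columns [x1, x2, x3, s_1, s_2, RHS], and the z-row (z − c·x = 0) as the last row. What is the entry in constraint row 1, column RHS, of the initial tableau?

The RHS of constraint 1 is b_1 = 23.

23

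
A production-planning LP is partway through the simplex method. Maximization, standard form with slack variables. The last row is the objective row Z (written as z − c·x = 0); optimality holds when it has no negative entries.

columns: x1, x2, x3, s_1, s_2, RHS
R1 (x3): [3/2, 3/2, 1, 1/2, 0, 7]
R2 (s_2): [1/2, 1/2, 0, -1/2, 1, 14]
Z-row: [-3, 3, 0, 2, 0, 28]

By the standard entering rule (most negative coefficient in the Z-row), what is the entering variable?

Negative Z-row entries: x1: -3.
The most negative is -3 in column x1, so x1 enters.

x1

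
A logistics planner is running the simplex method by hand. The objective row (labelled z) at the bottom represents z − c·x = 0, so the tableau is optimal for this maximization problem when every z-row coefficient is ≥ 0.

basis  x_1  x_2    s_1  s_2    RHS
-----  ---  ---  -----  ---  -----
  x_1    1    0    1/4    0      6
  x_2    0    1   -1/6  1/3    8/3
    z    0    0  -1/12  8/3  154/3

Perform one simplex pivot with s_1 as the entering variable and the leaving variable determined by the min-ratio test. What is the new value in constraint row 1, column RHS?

24

Ratio test on column s_1 — row 1: 6/(1/4) = 24; row 2: entry -1/6 ≤ 0. Minimum is 24 at row 1 (x_1 leaves); pivot element 1/4.
Divide row 1 by 1/4; eliminate column s_1 from the other rows.
In the new row 1, the RHS entry is the old entry divided by the pivot: 6/(1/4) = 24.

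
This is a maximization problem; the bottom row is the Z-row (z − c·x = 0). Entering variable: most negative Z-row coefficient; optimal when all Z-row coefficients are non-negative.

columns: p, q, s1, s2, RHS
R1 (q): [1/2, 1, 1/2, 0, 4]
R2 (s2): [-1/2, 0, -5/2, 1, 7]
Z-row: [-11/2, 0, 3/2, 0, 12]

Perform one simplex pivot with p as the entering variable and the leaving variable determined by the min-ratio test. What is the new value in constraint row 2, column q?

1

Ratio test on column p — row 1: 4/(1/2) = 8; row 2: entry -1/2 ≤ 0. Minimum is 8 at row 1 (q leaves); pivot element 1/2.
Divide row 1 by 1/2; eliminate column p from the other rows.
Row 2 update in column q: 0 − (-1/2)·2 = 1.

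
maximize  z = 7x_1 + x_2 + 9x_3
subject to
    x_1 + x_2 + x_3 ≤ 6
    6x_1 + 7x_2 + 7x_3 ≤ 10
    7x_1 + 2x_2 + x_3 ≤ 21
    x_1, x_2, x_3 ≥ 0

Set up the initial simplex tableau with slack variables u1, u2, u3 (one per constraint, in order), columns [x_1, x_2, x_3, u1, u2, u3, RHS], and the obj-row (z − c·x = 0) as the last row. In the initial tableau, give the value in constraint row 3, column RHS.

The RHS of constraint 3 is b_3 = 21.

21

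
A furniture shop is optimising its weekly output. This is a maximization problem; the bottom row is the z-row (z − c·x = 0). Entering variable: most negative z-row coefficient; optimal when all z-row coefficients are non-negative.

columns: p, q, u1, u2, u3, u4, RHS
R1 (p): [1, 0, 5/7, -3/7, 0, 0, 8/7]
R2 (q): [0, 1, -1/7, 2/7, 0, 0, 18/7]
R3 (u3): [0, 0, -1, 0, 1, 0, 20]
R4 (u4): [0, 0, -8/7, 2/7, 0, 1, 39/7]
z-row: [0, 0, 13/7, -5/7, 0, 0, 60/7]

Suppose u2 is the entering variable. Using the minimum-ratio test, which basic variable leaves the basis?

q

Column u2 entries and ratios — p: -3/7 ≤ 0, skip; q: (18/7)/(2/7) = 9; u3: 0 ≤ 0, skip; u4: (39/7)/(2/7) = 39/2.
Smallest ratio is 9 in the row of q, so q leaves.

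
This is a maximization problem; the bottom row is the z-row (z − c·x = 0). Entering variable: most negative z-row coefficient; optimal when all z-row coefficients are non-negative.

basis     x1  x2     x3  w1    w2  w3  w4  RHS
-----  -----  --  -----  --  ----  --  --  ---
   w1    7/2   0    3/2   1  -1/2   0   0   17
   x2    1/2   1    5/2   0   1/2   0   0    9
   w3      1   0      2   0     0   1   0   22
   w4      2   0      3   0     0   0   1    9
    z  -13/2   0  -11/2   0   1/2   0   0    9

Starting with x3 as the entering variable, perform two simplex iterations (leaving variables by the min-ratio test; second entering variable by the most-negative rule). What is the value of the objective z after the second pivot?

Ratio test on column x3 — row 1: 17/(3/2) = 34/3; row 2: 9/(5/2) = 18/5; row 3: 22/2 = 11; row 4: 9/3 = 3. Minimum is 3 at row 4 (w4 leaves); pivot element 3.
Pivot on row 4; the z-row RHS becomes 9 − (-11/2)·3 = 51/2.
Next entering variable (most negative z-row entry -17/6): x1.
Ratio test on column x1 — row 1: (25/2)/(5/2) = 5; row 2: entry -7/6 ≤ 0; row 3: entry -1/3 ≤ 0; row 4: 3/(2/3) = 9/2. Minimum is 9/2 at row 4 (x3 leaves); pivot element 2/3.
After the second pivot the z-row RHS is 51/2 − (-17/6)·(9/2) = 153/4.

153/4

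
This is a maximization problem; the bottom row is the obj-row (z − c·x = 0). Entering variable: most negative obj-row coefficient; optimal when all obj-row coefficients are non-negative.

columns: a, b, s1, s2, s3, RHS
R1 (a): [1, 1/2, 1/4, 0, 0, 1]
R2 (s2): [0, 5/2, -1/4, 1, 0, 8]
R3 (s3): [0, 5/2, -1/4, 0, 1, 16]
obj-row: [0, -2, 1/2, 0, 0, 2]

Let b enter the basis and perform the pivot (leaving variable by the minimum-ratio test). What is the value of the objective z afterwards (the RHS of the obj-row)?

Ratio test on column b — row 1: 1/(1/2) = 2; row 2: 8/(5/2) = 16/5; row 3: 16/(5/2) = 32/5. Minimum is 2 at row 1 (a leaves); pivot element 1/2.
Pivot on row 1; the obj-row RHS becomes 2 − (-2)·2 = 6.

6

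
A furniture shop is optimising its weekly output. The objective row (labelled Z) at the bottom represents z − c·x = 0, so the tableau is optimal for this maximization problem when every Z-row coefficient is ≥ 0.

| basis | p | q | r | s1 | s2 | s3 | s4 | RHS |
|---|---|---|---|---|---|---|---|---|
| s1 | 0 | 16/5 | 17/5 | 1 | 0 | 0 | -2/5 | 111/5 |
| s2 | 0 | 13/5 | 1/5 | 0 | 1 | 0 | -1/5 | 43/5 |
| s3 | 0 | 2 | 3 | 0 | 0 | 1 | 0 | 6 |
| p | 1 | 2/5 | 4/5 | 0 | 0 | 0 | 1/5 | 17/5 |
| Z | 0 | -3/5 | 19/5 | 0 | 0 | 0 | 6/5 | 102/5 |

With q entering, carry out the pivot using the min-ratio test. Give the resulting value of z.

111/5

Ratio test on column q — row 1: (111/5)/(16/5) = 111/16; row 2: (43/5)/(13/5) = 43/13; row 3: 6/2 = 3; row 4: (17/5)/(2/5) = 17/2. Minimum is 3 at row 3 (s3 leaves); pivot element 2.
Pivot on row 3; the Z-row RHS becomes 102/5 − (-3/5)·3 = 111/5.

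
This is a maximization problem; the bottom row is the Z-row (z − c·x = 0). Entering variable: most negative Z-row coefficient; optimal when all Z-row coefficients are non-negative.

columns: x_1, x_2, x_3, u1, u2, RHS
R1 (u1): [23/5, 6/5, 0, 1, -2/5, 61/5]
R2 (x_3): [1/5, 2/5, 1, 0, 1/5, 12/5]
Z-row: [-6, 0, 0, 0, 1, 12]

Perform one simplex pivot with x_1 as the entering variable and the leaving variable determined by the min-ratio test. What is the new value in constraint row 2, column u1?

-1/23

Ratio test on column x_1 — row 1: (61/5)/(23/5) = 61/23; row 2: (12/5)/(1/5) = 12. Minimum is 61/23 at row 1 (u1 leaves); pivot element 23/5.
Divide row 1 by 23/5; eliminate column x_1 from the other rows.
Row 2 update in column u1: 0 − (1/5)·(5/23) = -1/23.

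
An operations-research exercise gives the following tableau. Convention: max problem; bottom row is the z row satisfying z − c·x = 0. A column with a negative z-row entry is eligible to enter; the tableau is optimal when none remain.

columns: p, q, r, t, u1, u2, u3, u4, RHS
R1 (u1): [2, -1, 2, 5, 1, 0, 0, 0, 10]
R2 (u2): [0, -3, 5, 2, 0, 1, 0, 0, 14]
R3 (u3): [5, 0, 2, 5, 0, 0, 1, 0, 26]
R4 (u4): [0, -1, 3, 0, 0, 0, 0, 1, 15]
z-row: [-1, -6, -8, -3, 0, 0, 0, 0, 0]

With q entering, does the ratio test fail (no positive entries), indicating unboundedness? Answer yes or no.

Every constraint-row entry in column q is ≤ 0, so increasing q is unbounded.

yes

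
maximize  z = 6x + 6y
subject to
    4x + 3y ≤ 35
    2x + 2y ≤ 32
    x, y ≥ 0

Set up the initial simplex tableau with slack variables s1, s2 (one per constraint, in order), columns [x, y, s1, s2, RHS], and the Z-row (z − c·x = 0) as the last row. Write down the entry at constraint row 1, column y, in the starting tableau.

3

Constraint 1 has coefficient 3 on y.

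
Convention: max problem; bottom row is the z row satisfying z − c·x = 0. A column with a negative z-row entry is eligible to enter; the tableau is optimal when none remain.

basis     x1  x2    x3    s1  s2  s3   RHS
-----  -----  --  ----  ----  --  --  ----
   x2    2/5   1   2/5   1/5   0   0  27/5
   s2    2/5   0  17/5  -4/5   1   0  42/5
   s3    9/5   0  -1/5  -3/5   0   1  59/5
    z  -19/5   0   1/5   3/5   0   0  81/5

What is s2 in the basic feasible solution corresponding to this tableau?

42/5

s2 is basic (row 2); its value is the RHS of that row, 42/5.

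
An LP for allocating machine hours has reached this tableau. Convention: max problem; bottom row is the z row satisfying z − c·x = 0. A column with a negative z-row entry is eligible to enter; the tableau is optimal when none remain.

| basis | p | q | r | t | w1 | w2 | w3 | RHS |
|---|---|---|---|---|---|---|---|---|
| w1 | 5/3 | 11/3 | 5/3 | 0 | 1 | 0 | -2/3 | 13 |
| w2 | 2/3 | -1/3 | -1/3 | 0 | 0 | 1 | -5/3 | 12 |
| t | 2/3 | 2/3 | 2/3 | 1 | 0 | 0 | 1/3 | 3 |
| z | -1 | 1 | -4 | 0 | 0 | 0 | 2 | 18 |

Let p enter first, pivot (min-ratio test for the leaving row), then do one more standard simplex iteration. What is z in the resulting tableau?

Ratio test on column p — row 1: 13/(5/3) = 39/5; row 2: 12/(2/3) = 18; row 3: 3/(2/3) = 9/2. Minimum is 9/2 at row 3 (t leaves); pivot element 2/3.
Pivot on row 3; the z-row RHS becomes 18 − (-1)·(9/2) = 45/2.
Next entering variable (most negative z-row entry -3): r.
Ratio test on column r — row 1: entry 0 ≤ 0; row 2: entry -1 ≤ 0; row 3: (9/2)/1 = 9/2. Minimum is 9/2 at row 3 (p leaves); pivot element 1.
After the second pivot the z-row RHS is 45/2 − (-3)·(9/2) = 36.

36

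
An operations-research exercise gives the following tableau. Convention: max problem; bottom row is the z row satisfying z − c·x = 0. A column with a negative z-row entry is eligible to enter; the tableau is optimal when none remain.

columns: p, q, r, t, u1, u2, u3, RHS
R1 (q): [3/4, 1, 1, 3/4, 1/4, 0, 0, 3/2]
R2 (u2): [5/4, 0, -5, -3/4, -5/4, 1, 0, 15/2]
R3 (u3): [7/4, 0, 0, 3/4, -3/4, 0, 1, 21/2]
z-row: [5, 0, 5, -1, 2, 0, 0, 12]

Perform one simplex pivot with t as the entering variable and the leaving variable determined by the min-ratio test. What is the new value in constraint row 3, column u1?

Ratio test on column t — row 1: (3/2)/(3/4) = 2; row 2: entry -3/4 ≤ 0; row 3: (21/2)/(3/4) = 14. Minimum is 2 at row 1 (q leaves); pivot element 3/4.
Divide row 1 by 3/4; eliminate column t from the other rows.
Row 3 update in column u1: -3/4 − (3/4)·(1/3) = -1.

-1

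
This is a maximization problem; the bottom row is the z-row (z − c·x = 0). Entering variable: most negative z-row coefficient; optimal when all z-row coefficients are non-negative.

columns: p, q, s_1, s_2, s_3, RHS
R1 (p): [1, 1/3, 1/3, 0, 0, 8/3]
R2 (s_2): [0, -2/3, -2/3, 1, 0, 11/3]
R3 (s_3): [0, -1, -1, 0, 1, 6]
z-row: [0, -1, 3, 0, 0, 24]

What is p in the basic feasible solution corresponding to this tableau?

8/3

p is basic (row 1); its value is the RHS of that row, 8/3.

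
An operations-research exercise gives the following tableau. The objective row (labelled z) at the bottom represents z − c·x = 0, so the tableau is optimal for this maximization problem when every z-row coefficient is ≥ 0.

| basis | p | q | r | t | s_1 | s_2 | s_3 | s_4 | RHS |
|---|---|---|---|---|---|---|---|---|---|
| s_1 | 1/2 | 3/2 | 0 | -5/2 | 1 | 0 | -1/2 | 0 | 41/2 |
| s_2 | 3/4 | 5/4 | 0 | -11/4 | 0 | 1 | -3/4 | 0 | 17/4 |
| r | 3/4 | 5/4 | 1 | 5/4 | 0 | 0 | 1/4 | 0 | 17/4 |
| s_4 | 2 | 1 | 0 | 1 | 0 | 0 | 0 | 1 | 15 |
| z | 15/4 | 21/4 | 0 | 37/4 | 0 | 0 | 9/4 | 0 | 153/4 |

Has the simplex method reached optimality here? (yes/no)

yes

Every z-row coefficient is ≥ 0, so the tableau is optimal.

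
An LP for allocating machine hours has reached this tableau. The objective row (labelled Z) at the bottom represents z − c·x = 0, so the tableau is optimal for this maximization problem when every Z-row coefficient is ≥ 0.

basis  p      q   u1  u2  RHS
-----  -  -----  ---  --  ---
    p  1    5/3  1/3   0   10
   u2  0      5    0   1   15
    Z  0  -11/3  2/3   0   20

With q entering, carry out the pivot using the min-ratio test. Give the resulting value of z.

31

Ratio test on column q — row 1: 10/(5/3) = 6; row 2: 15/5 = 3. Minimum is 3 at row 2 (u2 leaves); pivot element 5.
Pivot on row 2; the Z-row RHS becomes 20 − (-11/3)·3 = 31.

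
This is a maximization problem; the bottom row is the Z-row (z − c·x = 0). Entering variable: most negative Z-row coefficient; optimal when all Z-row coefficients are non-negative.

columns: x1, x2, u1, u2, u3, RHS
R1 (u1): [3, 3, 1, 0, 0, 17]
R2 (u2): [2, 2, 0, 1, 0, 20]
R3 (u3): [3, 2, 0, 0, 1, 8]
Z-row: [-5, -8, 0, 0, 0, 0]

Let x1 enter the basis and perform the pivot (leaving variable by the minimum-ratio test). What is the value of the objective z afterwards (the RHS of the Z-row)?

40/3

Ratio test on column x1 — row 1: 17/3 = 17/3; row 2: 20/2 = 10; row 3: 8/3 = 8/3. Minimum is 8/3 at row 3 (u3 leaves); pivot element 3.
Pivot on row 3; the Z-row RHS becomes 0 − (-5)·(8/3) = 40/3.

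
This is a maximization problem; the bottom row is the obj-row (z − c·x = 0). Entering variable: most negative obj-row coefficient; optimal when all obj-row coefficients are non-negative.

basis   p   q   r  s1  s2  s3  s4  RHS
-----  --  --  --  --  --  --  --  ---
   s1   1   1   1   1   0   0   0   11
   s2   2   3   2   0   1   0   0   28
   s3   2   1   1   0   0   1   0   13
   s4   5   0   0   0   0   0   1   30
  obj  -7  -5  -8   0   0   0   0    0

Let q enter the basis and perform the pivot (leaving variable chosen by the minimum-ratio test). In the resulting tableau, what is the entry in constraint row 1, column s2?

Ratio test on column q — row 1: 11/1 = 11; row 2: 28/3 = 28/3; row 3: 13/1 = 13; row 4: entry 0 ≤ 0. Minimum is 28/3 at row 2 (s2 leaves); pivot element 3.
Divide row 2 by 3; eliminate column q from the other rows.
Row 1 update in column s2: 0 − 1·(1/3) = -1/3.

-1/3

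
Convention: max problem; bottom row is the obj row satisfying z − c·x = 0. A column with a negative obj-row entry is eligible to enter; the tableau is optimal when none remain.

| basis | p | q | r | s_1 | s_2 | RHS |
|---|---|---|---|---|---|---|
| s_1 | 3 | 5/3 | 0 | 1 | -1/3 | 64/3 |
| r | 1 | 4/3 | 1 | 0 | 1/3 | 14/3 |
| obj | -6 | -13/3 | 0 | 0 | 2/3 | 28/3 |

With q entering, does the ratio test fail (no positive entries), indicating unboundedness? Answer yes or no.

Column q has positive entries in row(s) 1, 2, so the ratio test bounds it — not unbounded.

no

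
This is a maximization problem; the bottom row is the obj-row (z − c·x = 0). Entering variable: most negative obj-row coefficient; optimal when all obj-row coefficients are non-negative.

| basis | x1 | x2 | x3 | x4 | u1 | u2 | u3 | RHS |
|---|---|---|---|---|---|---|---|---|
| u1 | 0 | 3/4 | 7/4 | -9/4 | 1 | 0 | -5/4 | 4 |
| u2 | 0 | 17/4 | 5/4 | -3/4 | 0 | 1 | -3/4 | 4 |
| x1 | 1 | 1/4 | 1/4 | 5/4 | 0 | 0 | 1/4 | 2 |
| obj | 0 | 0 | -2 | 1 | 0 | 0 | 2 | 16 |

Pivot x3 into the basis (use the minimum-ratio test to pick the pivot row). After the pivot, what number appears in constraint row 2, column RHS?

Ratio test on column x3 — row 1: 4/(7/4) = 16/7; row 2: 4/(5/4) = 16/5; row 3: 2/(1/4) = 8. Minimum is 16/7 at row 1 (u1 leaves); pivot element 7/4.
Divide row 1 by 7/4; eliminate column x3 from the other rows.
Row 2 update in column RHS: 4 − (5/4)·(16/7) = 8/7.

8/7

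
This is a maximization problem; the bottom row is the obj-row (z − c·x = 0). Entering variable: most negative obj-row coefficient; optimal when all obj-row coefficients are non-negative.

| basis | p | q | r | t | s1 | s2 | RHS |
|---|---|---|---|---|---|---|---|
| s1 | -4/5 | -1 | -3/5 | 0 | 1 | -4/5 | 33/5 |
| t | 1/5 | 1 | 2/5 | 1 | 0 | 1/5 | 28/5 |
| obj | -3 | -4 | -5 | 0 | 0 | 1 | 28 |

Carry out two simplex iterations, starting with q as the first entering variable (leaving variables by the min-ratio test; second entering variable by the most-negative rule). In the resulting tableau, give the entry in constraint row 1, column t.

3/2

Ratio test on column q — row 1: entry -1 ≤ 0; row 2: (28/5)/1 = 28/5. Minimum is 28/5 at row 2 (t leaves); pivot element 1.
Divide row 2 by 1; eliminate column q from the other rows.
Second iteration: most negative obj-row entry is -17/5 in column r, so r enters.
Ratio test on column r — row 1: entry -1/5 ≤ 0; row 2: (28/5)/(2/5) = 14. Minimum is 14 at row 2 (q leaves); pivot element 2/5.
Divide row 2 by 2/5; eliminate column r from the other rows.
After both pivots, the entry at constraint row 1, column t is 3/2.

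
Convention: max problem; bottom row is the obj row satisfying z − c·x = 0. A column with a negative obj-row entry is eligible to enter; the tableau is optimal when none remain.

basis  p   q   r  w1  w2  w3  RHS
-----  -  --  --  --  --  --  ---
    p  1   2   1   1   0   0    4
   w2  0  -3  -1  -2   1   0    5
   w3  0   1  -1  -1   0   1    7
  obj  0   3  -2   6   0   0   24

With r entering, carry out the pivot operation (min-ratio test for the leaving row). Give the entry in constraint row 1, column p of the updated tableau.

Ratio test on column r — row 1: 4/1 = 4; row 2: entry -1 ≤ 0; row 3: entry -1 ≤ 0. Minimum is 4 at row 1 (p leaves); pivot element 1.
Divide row 1 by 1; eliminate column r from the other rows.
In the new row 1, the p entry is the old entry divided by the pivot: 1/1 = 1.

1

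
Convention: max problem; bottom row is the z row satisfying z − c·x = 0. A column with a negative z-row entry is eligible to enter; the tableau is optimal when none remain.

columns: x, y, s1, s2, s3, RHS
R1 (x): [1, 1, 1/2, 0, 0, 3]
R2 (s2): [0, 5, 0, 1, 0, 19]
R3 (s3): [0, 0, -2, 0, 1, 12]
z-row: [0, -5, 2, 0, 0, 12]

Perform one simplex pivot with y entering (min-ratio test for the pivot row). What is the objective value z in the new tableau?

Ratio test on column y — row 1: 3/1 = 3; row 2: 19/5 = 19/5; row 3: entry 0 ≤ 0. Minimum is 3 at row 1 (x leaves); pivot element 1.
Pivot on row 1; the z-row RHS becomes 12 − (-5)·3 = 27.

27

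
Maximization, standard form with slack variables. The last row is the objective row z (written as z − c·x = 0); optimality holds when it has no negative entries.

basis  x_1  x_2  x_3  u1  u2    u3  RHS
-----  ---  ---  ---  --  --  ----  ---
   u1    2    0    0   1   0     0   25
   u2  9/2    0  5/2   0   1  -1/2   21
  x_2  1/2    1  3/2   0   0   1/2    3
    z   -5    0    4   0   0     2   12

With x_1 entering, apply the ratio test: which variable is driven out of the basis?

u2

Column x_1 entries and ratios — u1: 25/2 = 25/2; u2: 21/(9/2) = 14/3; x_2: 3/(1/2) = 6.
Smallest ratio is 14/3 in the row of u2, so u2 leaves.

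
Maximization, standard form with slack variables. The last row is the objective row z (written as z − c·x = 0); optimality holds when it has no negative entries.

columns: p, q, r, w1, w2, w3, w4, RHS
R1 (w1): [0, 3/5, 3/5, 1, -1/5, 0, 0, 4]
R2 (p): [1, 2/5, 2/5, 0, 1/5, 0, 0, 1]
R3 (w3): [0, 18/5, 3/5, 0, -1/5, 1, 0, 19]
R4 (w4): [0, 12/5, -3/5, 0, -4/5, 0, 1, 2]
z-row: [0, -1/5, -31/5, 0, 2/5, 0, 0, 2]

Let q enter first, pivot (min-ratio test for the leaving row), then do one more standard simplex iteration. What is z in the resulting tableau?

Ratio test on column q — row 1: 4/(3/5) = 20/3; row 2: 1/(2/5) = 5/2; row 3: 19/(18/5) = 95/18; row 4: 2/(12/5) = 5/6. Minimum is 5/6 at row 4 (w4 leaves); pivot element 12/5.
Pivot on row 4; the z-row RHS becomes 2 − (-1/5)·(5/6) = 13/6.
Next entering variable (most negative z-row entry -25/4): r.
Ratio test on column r — row 1: (7/2)/(3/4) = 14/3; row 2: (2/3)/(1/2) = 4/3; row 3: 16/(3/2) = 32/3; row 4: entry -1/4 ≤ 0. Minimum is 4/3 at row 2 (p leaves); pivot element 1/2.
After the second pivot the z-row RHS is 13/6 − (-25/4)·(4/3) = 21/2.

21/2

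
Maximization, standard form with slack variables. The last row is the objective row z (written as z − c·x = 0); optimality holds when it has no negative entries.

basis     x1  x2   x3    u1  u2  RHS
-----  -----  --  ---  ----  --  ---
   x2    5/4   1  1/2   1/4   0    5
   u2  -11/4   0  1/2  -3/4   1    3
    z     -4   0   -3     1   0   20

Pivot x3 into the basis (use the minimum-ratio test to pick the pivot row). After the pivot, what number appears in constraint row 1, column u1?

Ratio test on column x3 — row 1: 5/(1/2) = 10; row 2: 3/(1/2) = 6. Minimum is 6 at row 2 (u2 leaves); pivot element 1/2.
Divide row 2 by 1/2; eliminate column x3 from the other rows.
Row 1 update in column u1: 1/4 − (1/2)·(-3/2) = 1.

1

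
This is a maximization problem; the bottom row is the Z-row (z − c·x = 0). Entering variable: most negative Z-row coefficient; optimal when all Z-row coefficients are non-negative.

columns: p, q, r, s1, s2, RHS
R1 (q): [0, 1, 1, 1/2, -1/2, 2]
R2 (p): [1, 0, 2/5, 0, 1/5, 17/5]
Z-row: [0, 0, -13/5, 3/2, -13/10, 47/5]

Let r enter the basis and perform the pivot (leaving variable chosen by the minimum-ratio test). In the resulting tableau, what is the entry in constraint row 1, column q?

1

Ratio test on column r — row 1: 2/1 = 2; row 2: (17/5)/(2/5) = 17/2. Minimum is 2 at row 1 (q leaves); pivot element 1.
Divide row 1 by 1; eliminate column r from the other rows.
In the new row 1, the q entry is the old entry divided by the pivot: 1/1 = 1.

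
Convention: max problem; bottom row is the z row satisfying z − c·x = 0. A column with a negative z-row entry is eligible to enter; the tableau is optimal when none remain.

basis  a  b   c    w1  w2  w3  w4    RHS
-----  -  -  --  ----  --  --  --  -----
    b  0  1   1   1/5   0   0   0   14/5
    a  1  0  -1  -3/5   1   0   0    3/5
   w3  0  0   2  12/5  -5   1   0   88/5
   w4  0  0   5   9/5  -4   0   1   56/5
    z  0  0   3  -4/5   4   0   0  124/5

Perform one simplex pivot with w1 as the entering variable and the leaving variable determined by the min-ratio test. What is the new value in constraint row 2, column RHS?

Ratio test on column w1 — row 1: (14/5)/(1/5) = 14; row 2: entry -3/5 ≤ 0; row 3: (88/5)/(12/5) = 22/3; row 4: (56/5)/(9/5) = 56/9. Minimum is 56/9 at row 4 (w4 leaves); pivot element 9/5.
Divide row 4 by 9/5; eliminate column w1 from the other rows.
Row 2 update in column RHS: 3/5 − (-3/5)·(56/9) = 13/3.

13/3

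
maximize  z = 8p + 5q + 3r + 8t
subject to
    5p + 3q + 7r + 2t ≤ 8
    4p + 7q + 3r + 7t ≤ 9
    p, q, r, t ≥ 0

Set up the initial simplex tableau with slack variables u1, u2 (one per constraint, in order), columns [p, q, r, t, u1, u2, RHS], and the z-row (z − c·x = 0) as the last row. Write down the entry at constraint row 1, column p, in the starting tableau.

5

Constraint 1 has coefficient 5 on p.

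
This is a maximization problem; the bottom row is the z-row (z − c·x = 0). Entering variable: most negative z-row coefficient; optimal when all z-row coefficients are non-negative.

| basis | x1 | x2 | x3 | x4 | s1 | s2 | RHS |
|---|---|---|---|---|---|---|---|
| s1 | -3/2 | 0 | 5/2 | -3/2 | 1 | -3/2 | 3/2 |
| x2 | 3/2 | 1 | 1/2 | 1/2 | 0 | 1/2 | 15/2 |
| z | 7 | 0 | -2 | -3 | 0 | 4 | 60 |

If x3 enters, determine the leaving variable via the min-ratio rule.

s1

Column x3 entries and ratios — s1: (3/2)/(5/2) = 3/5; x2: (15/2)/(1/2) = 15.
Smallest ratio is 3/5 in the row of s1, so s1 leaves.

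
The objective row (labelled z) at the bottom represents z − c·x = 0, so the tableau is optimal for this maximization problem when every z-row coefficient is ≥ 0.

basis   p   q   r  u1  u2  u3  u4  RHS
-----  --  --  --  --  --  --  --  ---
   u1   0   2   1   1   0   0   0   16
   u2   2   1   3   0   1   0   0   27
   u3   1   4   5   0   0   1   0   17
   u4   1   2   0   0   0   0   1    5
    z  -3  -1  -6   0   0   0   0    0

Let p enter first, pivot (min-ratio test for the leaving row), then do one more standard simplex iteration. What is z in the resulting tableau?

Ratio test on column p — row 1: entry 0 ≤ 0; row 2: 27/2 = 27/2; row 3: 17/1 = 17; row 4: 5/1 = 5. Minimum is 5 at row 4 (u4 leaves); pivot element 1.
Pivot on row 4; the z-row RHS becomes 0 − (-3)·5 = 15.
Next entering variable (most negative z-row entry -6): r.
Ratio test on column r — row 1: 16/1 = 16; row 2: 17/3 = 17/3; row 3: 12/5 = 12/5; row 4: entry 0 ≤ 0. Minimum is 12/5 at row 3 (u3 leaves); pivot element 5.
After the second pivot the z-row RHS is 15 − (-6)·(12/5) = 147/5.

147/5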